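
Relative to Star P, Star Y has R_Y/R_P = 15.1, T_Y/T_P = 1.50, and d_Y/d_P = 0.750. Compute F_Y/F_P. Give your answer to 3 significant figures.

L_Y/L_P = (R_Y/R_P)²(T_Y/T_P)⁴ = (15.1)² × (1.50)⁴ = 1154.
F_Y/F_P = (L_Y/L_P)/(d_Y/d_P)² = 1154 / (0.750)² = 2052.

2.05×10^3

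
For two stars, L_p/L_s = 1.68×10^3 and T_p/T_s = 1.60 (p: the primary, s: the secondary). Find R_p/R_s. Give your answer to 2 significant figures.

16

L ∝ R²T⁴ gives R ∝ √L / T², so
R_p/R_s = √(1.68×10^3) / (1.60)² = 40.99 / 2.560 = 16.01.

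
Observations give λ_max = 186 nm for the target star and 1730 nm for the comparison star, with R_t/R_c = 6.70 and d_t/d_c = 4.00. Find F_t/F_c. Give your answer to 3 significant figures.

Wien's law: T_t/T_c = λ_c/λ_t = 1730/186 = 9.301.
L_t/L_c = (R_t/R_c)²(T_t/T_c)⁴ = (6.70)²(9.301)⁴ = 3.360×10^5.
F_t/F_c = (L_t/L_c)/(d_t/d_c)² = 3.360×10^5/(4.00)² = 2.100×10^4.

2.10×10^4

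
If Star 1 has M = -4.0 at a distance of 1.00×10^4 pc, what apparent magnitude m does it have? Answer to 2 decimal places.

m = M + 5 log₁₀(d/10 pc) = -4.0 + 5 log₁₀(1.00×10^4/10)
  = -4.0 + 5 × 3.000 = -4.0 + 15.00 = 11.00.

11.00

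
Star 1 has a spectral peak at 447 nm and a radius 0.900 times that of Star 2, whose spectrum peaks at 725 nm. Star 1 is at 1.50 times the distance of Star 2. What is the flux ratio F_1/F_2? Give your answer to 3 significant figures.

Wien's law: T_1/T_2 = λ_2/λ_1 = 725/447 = 1.622.
L_1/L_2 = (R_1/R_2)²(T_1/T_2)⁴ = (0.900)²(1.622)⁴ = 5.605.
F_1/F_2 = (L_1/L_2)/(d_1/d_2)² = 5.605/(1.50)² = 2.491.

2.49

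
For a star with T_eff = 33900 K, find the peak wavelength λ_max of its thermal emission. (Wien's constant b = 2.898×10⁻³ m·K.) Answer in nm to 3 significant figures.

λ_max = b/T = 2.898×10⁻³ / 33900 = 8.55×10^-8 m = 85.49 nm.

85.5 nm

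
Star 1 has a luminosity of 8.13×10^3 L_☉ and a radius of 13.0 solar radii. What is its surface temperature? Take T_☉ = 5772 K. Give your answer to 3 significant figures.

1.52×10^4 K

T/T_☉ = (L/L_☉)^(1/4) / (R/R_☉)^(1/2)
T = 5772 × (8.13×10^3)^(1/4) / √(13.0) = 5772 × 9.496 / 3.606 = 1.520×10^4 K.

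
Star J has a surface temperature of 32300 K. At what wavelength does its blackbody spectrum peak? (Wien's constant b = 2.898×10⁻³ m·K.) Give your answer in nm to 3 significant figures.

λ_max = b/T = 2.898×10⁻³ / 32300 = 8.97×10^-8 m = 89.72 nm.

89.7 nm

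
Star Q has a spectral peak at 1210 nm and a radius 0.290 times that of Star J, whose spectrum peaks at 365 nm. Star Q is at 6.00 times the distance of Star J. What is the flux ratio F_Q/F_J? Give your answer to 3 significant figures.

1.93×10^-5

Wien's law: T_Q/T_J = λ_J/λ_Q = 365/1210 = 0.3017.
L_Q/L_J = (R_Q/R_J)²(T_Q/T_J)⁴ = (0.290)²(0.3017)⁴ = 6.963×10^-4.
F_Q/F_J = (L_Q/L_J)/(d_Q/d_J)² = 6.963×10^-4/(6.00)² = 1.934×10^-5.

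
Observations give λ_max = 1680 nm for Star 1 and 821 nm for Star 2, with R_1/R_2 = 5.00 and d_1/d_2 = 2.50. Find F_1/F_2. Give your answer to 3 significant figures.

Wien's law: T_1/T_2 = λ_2/λ_1 = 821/1680 = 0.4887.
L_1/L_2 = (R_1/R_2)²(T_1/T_2)⁴ = (5.00)²(0.4887)⁴ = 1.426.
F_1/F_2 = (L_1/L_2)/(d_1/d_2)² = 1.426/(2.50)² = 0.2281.

0.228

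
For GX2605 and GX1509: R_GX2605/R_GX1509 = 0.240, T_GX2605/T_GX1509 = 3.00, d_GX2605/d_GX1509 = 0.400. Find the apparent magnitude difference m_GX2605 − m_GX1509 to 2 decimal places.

L_GX2605/L_GX1509 = (0.240)²(3.00)⁴ = 4.666.
F_GX2605/F_GX1509 = (L_GX2605/L_GX1509)/(d_GX2605/d_GX1509)² = 4.666/0.1600 = 29.16.
m_GX2605 − m_GX1509 = −2.5 log₁₀(29.16) = -3.66.

-3.66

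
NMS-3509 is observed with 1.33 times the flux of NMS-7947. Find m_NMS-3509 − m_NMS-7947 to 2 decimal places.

m_NMS-3509 − m_NMS-7947 = −2.5 log₁₀(F_NMS-3509/F_NMS-7947) = −2.5 log₁₀(1.33) = −2.5 × (0.124) = -0.310.

-0.31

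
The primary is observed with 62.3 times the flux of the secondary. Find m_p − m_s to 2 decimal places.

-4.49

m_p − m_s = −2.5 log₁₀(F_p/F_s) = −2.5 log₁₀(62.3) = −2.5 × (1.794) = -4.486.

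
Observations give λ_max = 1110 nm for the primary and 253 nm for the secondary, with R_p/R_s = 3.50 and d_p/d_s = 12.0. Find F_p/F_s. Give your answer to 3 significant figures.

2.30×10^-4

Wien's law: T_p/T_s = λ_s/λ_p = 253/1110 = 0.2279.
L_p/L_s = (R_p/R_s)²(T_p/T_s)⁴ = (3.50)²(0.2279)⁴ = 0.03306.
F_p/F_s = (L_p/L_s)/(d_p/d_s)² = 0.03306/(12.0)² = 2.296×10^-4.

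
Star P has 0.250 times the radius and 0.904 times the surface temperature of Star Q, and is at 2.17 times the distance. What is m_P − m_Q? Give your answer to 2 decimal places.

L_P/L_Q = (0.250)²(0.904)⁴ = 0.04174.
F_P/F_Q = (L_P/L_Q)/(d_P/d_Q)² = 0.04174/4.709 = 0.008864.
m_P − m_Q = −2.5 log₁₀(0.008864) = 5.13.

5.13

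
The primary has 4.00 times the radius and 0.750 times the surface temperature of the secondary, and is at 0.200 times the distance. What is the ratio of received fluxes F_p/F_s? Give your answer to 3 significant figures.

127

L_p/L_s = (R_p/R_s)²(T_p/T_s)⁴ = (4.00)² × (0.750)⁴ = 5.062.
F_p/F_s = (L_p/L_s)/(d_p/d_s)² = 5.062 / (0.200)² = 126.6.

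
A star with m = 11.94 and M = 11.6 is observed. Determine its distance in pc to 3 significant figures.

m − M = 5 log₁₀(d/10 pc)
11.94 − (11.6) = 0.34 = 5 log₁₀(d/10)
d = 10 × 10^(0.34/5) = 10 × 10^0.068 = 11.69 pc.

11.7 pc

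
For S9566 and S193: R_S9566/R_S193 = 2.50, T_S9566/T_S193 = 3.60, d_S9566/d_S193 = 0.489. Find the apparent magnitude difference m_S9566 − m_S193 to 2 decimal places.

-9.11

L_S9566/L_S193 = (2.50)²(3.60)⁴ = 1050.
F_S9566/F_S193 = (L_S9566/L_S193)/(d_S9566/d_S193)² = 1050/0.2391 = 4390.
m_S9566 − m_S193 = −2.5 log₁₀(4390) = -9.11.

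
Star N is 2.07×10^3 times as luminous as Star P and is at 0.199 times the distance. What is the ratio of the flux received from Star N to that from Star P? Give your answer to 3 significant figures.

5.23×10^4

F = L/(4πd²), so F_N/F_P = (L_N/L_P) / (d_N/d_P)²
= 2.07×10^3 / (0.199)² = 2.07×10^3 / 0.03960 = 5.227×10^4.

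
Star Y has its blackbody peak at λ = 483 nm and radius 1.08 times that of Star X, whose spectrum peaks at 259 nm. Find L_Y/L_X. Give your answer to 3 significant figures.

Wien's law gives T ∝ 1/λ_max, so T_Y/T_X = λ_X/λ_Y = 259/483 = 0.5362.
Then L ∝ R²T⁴ gives L_Y/L_X = (1.08)² × (0.5362)⁴ = 1.166 × 0.08268 = 0.09644.

0.0964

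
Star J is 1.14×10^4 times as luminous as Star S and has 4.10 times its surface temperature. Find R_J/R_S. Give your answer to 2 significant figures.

6.4

L ∝ R²T⁴ gives R ∝ √L / T², so
R_J/R_S = √(1.14×10^4) / (4.10)² = 106.8 / 16.81 = 6.352.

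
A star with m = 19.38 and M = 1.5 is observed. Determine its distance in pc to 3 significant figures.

3.77×10^4 pc

m − M = 5 log₁₀(d/10 pc)
19.38 − (1.5) = 17.88 = 5 log₁₀(d/10)
d = 10 × 10^(17.88/5) = 10 × 10^3.576 = 3.767×10^4 pc.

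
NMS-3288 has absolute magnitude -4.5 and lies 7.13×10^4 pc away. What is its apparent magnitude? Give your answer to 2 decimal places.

m = M + 5 log₁₀(d/10 pc) = -4.5 + 5 log₁₀(7.13×10^4/10)
  = -4.5 + 5 × 3.853 = -4.5 + 19.27 = 14.77.

14.77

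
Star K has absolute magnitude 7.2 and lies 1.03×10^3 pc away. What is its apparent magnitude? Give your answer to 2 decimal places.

m = M + 5 log₁₀(d/10 pc) = 7.2 + 5 log₁₀(1.03×10^3/10)
  = 7.2 + 5 × 2.013 = 7.2 + 10.06 = 17.26.

17.26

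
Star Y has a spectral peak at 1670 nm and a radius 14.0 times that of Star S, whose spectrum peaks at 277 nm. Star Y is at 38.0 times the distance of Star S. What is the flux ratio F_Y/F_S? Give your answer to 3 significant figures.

1.03×10^-4

Wien's law: T_Y/T_S = λ_S/λ_Y = 277/1670 = 0.1659.
L_Y/L_S = (R_Y/R_S)²(T_Y/T_S)⁴ = (14.0)²(0.1659)⁴ = 0.1484.
F_Y/F_S = (L_Y/L_S)/(d_Y/d_S)² = 0.1484/(38.0)² = 1.027×10^-4.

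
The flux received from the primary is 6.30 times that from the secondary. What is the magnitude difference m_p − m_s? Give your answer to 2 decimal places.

-2.00

m_p − m_s = −2.5 log₁₀(F_p/F_s) = −2.5 log₁₀(6.30) = −2.5 × (0.799) = -1.998.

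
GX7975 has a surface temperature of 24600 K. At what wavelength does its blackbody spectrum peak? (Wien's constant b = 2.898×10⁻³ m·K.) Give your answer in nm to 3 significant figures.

118 nm

λ_max = b/T = 2.898×10⁻³ / 24600 = 1.18×10^-7 m = 117.8 nm.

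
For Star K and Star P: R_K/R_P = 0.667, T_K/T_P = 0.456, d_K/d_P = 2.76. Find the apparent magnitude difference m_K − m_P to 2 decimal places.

L_K/L_P = (0.667)²(0.456)⁴ = 0.01924.
F_K/F_P = (L_K/L_P)/(d_K/d_P)² = 0.01924/7.618 = 0.002525.
m_K − m_P = −2.5 log₁₀(0.002525) = 6.49.

6.49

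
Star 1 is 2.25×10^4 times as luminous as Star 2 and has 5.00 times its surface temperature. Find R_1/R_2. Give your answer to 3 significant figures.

6.00

L ∝ R²T⁴ gives R ∝ √L / T², so
R_1/R_2 = √(2.25×10^4) / (5.00)² = 150.0 / 25.00 = 6.000.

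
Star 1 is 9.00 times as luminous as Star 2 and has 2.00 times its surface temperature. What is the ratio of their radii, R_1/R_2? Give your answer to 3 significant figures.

0.750

L ∝ R²T⁴ gives R ∝ √L / T², so
R_1/R_2 = √(9.00) / (2.00)² = 3.000 / 4.000 = 0.7500.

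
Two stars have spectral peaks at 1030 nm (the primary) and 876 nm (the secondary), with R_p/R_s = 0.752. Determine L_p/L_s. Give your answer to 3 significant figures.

Wien's law gives T ∝ 1/λ_max, so T_p/T_s = λ_s/λ_p = 876/1030 = 0.8505.
Then L ∝ R²T⁴ gives L_p/L_s = (0.752)² × (0.8505)⁴ = 0.5655 × 0.5232 = 0.2959.

0.296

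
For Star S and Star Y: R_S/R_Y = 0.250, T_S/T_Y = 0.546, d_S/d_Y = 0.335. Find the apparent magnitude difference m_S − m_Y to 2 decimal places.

3.26

L_S/L_Y = (0.250)²(0.546)⁴ = 0.005555.
F_S/F_Y = (L_S/L_Y)/(d_S/d_Y)² = 0.005555/0.1122 = 0.04949.
m_S − m_Y = −2.5 log₁₀(0.04949) = 3.26.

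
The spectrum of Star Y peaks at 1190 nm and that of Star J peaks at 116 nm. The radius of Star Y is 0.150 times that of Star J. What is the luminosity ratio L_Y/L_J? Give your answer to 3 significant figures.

2.03×10^-6

Wien's law gives T ∝ 1/λ_max, so T_Y/T_J = λ_J/λ_Y = 116/1190 = 0.09748.
Then L ∝ R²T⁴ gives L_Y/L_J = (0.150)² × (0.09748)⁴ = 0.02250 × 9.029×10^-5 = 2.032×10^-6.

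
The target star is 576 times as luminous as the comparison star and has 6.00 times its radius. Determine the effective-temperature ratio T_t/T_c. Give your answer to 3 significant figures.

L ∝ R²T⁴ gives T ∝ (L/R²)^(1/4), so
T_t/T_c = (576 / 6.00²)^(1/4) = (16.00)^(1/4) = 2.000.

2.00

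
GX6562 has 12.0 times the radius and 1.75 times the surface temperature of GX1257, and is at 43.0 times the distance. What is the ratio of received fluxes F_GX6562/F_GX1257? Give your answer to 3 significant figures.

L_GX6562/L_GX1257 = (R_GX6562/R_GX1257)²(T_GX6562/T_GX1257)⁴ = (12.0)² × (1.75)⁴ = 1351.
F_GX6562/F_GX1257 = (L_GX6562/L_GX1257)/(d_GX6562/d_GX1257)² = 1351 / (43.0)² = 0.7304.

0.730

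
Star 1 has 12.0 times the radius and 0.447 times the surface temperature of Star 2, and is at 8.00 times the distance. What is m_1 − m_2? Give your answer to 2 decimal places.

L_1/L_2 = (12.0)²(0.447)⁴ = 5.749.
F_1/F_2 = (L_1/L_2)/(d_1/d_2)² = 5.749/64.00 = 0.08983.
m_1 − m_2 = −2.5 log₁₀(0.08983) = 2.62.

2.62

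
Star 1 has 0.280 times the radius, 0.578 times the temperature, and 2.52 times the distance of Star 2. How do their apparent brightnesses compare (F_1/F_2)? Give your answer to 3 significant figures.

L_1/L_2 = (R_1/R_2)²(T_1/T_2)⁴ = (0.280)² × (0.578)⁴ = 0.008750.
F_1/F_2 = (L_1/L_2)/(d_1/d_2)² = 0.008750 / (2.52)² = 0.001378.

0.00138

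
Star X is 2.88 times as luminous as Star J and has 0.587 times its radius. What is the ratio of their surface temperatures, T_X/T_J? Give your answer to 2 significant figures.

L ∝ R²T⁴ gives T ∝ (L/R²)^(1/4), so
T_X/T_J = (2.88 / 0.587²)^(1/4) = (8.358)^(1/4) = 1.700.

1.7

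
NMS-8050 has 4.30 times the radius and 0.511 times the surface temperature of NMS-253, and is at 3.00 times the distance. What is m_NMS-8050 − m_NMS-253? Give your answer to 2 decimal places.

2.13

L_NMS-8050/L_NMS-253 = (4.30)²(0.511)⁴ = 1.261.
F_NMS-8050/F_NMS-253 = (L_NMS-8050/L_NMS-253)/(d_NMS-8050/d_NMS-253)² = 1.261/9.000 = 0.1401.
m_NMS-8050 − m_NMS-253 = −2.5 log₁₀(0.1401) = 2.13.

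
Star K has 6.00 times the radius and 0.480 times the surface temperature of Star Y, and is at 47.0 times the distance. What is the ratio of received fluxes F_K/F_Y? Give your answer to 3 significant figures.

L_K/L_Y = (R_K/R_Y)²(T_K/T_Y)⁴ = (6.00)² × (0.480)⁴ = 1.911.
F_K/F_Y = (L_K/L_Y)/(d_K/d_Y)² = 1.911 / (47.0)² = 8.651×10^-4.

8.65×10^-4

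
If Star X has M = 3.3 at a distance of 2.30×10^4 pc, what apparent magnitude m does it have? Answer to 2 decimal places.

20.11

m = M + 5 log₁₀(d/10 pc) = 3.3 + 5 log₁₀(2.30×10^4/10)
  = 3.3 + 5 × 3.362 = 3.3 + 16.81 = 20.11.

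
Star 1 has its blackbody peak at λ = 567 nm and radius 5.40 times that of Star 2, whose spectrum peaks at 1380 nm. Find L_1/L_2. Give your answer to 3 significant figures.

1.02×10^3

Wien's law gives T ∝ 1/λ_max, so T_1/T_2 = λ_2/λ_1 = 1380/567 = 2.434.
Then L ∝ R²T⁴ gives L_1/L_2 = (5.40)² × (2.434)⁴ = 29.16 × 35.09 = 1023.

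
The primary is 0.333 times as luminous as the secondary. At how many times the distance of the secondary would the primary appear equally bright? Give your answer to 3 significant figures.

Equal flux requires L_p/d_p² = L_s/d_s², so d_p/d_s = √(L_p/L_s)
= √(0.333) = 0.5771.

0.577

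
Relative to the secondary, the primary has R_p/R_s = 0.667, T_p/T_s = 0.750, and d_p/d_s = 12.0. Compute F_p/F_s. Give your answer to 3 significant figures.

L_p/L_s = (R_p/R_s)²(T_p/T_s)⁴ = (0.667)² × (0.750)⁴ = 0.1408.
F_p/F_s = (L_p/L_s)/(d_p/d_s)² = 0.1408 / (12.0)² = 9.775×10^-4.

9.78×10^-4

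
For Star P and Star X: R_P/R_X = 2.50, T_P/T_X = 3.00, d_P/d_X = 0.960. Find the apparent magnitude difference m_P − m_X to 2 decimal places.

L_P/L_X = (2.50)²(3.00)⁴ = 506.2.
F_P/F_X = (L_P/L_X)/(d_P/d_X)² = 506.2/0.9216 = 549.3.
m_P − m_X = −2.5 log₁₀(549.3) = -6.85.

-6.85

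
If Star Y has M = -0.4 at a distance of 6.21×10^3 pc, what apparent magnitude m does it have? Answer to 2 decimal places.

13.57

m = M + 5 log₁₀(d/10 pc) = -0.4 + 5 log₁₀(6.21×10^3/10)
  = -0.4 + 5 × 2.793 = -0.4 + 13.97 = 13.57.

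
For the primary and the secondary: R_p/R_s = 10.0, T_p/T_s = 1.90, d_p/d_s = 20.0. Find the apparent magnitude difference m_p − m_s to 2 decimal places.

-1.28

L_p/L_s = (10.0)²(1.90)⁴ = 1303.
F_p/F_s = (L_p/L_s)/(d_p/d_s)² = 1303/400.0 = 3.258.
m_p − m_s = −2.5 log₁₀(3.258) = -1.28.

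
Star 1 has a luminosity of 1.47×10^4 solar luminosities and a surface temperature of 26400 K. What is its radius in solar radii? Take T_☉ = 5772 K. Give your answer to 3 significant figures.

5.80 solar radii

R/R_☉ = √(L/L_☉) / (T/T_☉)² = √(1.47×10^4) / (4.574)²
       = 121.2 / 20.92 = 5.796.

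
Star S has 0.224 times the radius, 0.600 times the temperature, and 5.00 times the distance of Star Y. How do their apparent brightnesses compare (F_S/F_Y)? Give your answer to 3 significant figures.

2.60×10^-4

L_S/L_Y = (R_S/R_Y)²(T_S/T_Y)⁴ = (0.224)² × (0.600)⁴ = 0.006503.
F_S/F_Y = (L_S/L_Y)/(d_S/d_Y)² = 0.006503 / (5.00)² = 2.601×10^-4.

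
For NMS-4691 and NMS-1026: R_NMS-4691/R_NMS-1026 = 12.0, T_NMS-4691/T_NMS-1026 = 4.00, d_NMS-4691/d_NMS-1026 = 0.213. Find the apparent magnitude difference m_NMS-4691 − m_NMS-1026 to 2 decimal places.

-14.77

L_NMS-4691/L_NMS-1026 = (12.0)²(4.00)⁴ = 3.686×10^4.
F_NMS-4691/F_NMS-1026 = (L_NMS-4691/L_NMS-1026)/(d_NMS-4691/d_NMS-1026)² = 3.686×10^4/0.04537 = 8.125×10^5.
m_NMS-4691 − m_NMS-1026 = −2.5 log₁₀(8.125×10^5) = -14.77.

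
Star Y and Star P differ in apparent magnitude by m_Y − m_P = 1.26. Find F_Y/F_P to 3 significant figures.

F_Y/F_P = 10^(−(m_Y − m_P)/2.5) = 10^(-1.26/2.5) = 10^-0.504 = 0.3133.

0.313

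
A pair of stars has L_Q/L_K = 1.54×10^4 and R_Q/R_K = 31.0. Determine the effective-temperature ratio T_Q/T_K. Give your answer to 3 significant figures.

2.00

L ∝ R²T⁴ gives T ∝ (L/R²)^(1/4), so
T_Q/T_K = (1.54×10^4 / 31.0²)^(1/4) = (16.02)^(1/4) = 2.001.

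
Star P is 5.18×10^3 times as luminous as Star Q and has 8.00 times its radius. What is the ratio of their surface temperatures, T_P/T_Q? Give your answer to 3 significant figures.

3.00

L ∝ R²T⁴ gives T ∝ (L/R²)^(1/4), so
T_P/T_Q = (5.18×10^3 / 8.00²)^(1/4) = (80.94)^(1/4) = 2.999.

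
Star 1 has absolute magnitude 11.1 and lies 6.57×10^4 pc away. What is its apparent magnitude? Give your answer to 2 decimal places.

30.19

m = M + 5 log₁₀(d/10 pc) = 11.1 + 5 log₁₀(6.57×10^4/10)
  = 11.1 + 5 × 3.818 = 11.1 + 19.09 = 30.19.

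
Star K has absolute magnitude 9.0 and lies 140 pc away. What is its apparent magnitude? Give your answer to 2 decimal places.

m = M + 5 log₁₀(d/10 pc) = 9.0 + 5 log₁₀(140/10)
  = 9.0 + 5 × 1.146 = 9.0 + 5.73 = 14.73.

14.73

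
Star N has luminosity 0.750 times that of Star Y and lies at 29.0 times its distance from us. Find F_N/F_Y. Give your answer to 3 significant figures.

8.92×10^-4

F = L/(4πd²), so F_N/F_Y = (L_N/L_Y) / (d_N/d_Y)²
= 0.750 / (29.0)² = 0.750 / 841.0 = 8.918×10^-4.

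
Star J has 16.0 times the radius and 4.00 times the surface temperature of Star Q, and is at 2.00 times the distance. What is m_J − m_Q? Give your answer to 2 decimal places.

L_J/L_Q = (16.0)²(4.00)⁴ = 6.554×10^4.
F_J/F_Q = (L_J/L_Q)/(d_J/d_Q)² = 6.554×10^4/4.000 = 1.638×10^4.
m_J − m_Q = −2.5 log₁₀(1.638×10^4) = -10.54.

-10.54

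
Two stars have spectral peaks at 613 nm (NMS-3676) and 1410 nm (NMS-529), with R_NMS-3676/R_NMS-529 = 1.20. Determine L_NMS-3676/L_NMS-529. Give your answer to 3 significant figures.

Wien's law gives T ∝ 1/λ_max, so T_NMS-3676/T_NMS-529 = λ_NMS-529/λ_NMS-3676 = 1410/613 = 2.300.
Then L ∝ R²T⁴ gives L_NMS-3676/L_NMS-529 = (1.20)² × (2.300)⁴ = 1.440 × 27.99 = 40.31.

40.3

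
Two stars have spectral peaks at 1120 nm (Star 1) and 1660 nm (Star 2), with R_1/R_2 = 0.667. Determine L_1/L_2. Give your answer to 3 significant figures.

2.15

Wien's law gives T ∝ 1/λ_max, so T_1/T_2 = λ_2/λ_1 = 1660/1120 = 1.482.
Then L ∝ R²T⁴ gives L_1/L_2 = (0.667)² × (1.482)⁴ = 0.4449 × 4.826 = 2.147.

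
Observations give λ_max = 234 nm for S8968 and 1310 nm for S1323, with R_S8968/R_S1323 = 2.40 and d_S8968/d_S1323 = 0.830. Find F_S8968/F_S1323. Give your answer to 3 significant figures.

8.21×10^3

Wien's law: T_S8968/T_S1323 = λ_S1323/λ_S8968 = 1310/234 = 5.598.
L_S8968/L_S1323 = (R_S8968/R_S1323)²(T_S8968/T_S1323)⁴ = (2.40)²(5.598)⁴ = 5658.
F_S8968/F_S1323 = (L_S8968/L_S1323)/(d_S8968/d_S1323)² = 5658/(0.830)² = 8213.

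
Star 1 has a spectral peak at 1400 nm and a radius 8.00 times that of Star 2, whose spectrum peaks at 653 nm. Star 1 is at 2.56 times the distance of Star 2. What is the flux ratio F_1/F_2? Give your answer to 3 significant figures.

0.462

Wien's law: T_1/T_2 = λ_2/λ_1 = 653/1400 = 0.4664.
L_1/L_2 = (R_1/R_2)²(T_1/T_2)⁴ = (8.00)²(0.4664)⁴ = 3.029.
F_1/F_2 = (L_1/L_2)/(d_1/d_2)² = 3.029/(2.56)² = 0.4622.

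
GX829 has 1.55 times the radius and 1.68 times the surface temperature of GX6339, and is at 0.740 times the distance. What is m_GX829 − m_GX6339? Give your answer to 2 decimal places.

-3.86

L_GX829/L_GX6339 = (1.55)²(1.68)⁴ = 19.14.
F_GX829/F_GX6339 = (L_GX829/L_GX6339)/(d_GX829/d_GX6339)² = 19.14/0.5476 = 34.95.
m_GX829 − m_GX6339 = −2.5 log₁₀(34.95) = -3.86.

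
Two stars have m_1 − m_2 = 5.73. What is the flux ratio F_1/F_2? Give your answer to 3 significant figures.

0.00511

F_1/F_2 = 10^(−(m_1 − m_2)/2.5) = 10^(-5.73/2.5) = 10^-2.292 = 0.005105.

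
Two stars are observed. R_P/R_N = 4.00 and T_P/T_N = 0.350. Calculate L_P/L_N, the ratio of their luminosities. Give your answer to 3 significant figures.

From the Stefan–Boltzmann law, L ∝ R²T⁴, so
L_P/L_N = (R_P/R_N)² (T_P/T_N)⁴ = (4.00)² × (0.350)⁴ = 16.00 × 0.01501 = 0.2401.

0.240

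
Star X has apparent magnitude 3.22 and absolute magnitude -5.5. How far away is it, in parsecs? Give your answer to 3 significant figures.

555 pc

m − M = 5 log₁₀(d/10 pc)
3.22 − (-5.5) = 8.72 = 5 log₁₀(d/10)
d = 10 × 10^(8.72/5) = 10 × 10^1.744 = 554.6 pc.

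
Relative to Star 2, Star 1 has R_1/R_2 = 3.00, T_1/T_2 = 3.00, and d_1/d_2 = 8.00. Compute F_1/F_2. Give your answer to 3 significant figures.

L_1/L_2 = (R_1/R_2)²(T_1/T_2)⁴ = (3.00)² × (3.00)⁴ = 729.0.
F_1/F_2 = (L_1/L_2)/(d_1/d_2)² = 729.0 / (8.00)² = 11.39.

11.4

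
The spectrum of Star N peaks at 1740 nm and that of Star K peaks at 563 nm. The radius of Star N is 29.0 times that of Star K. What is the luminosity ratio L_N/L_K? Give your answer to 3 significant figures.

Wien's law gives T ∝ 1/λ_max, so T_N/T_K = λ_K/λ_N = 563/1740 = 0.3236.
Then L ∝ R²T⁴ gives L_N/L_K = (29.0)² × (0.3236)⁴ = 841.0 × 0.01096 = 9.218.

9.22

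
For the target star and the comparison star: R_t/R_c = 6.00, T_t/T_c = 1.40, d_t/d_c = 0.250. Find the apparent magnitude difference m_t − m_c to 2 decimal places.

-8.36

L_t/L_c = (6.00)²(1.40)⁴ = 138.3.
F_t/F_c = (L_t/L_c)/(d_t/d_c)² = 138.3/0.06250 = 2213.
m_t − m_c = −2.5 log₁₀(2213) = -8.36.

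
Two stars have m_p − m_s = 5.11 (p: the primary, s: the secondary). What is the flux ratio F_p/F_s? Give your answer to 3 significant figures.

F_p/F_s = 10^(−(m_p − m_s)/2.5) = 10^(-5.11/2.5) = 10^-2.044 = 0.009036.

0.00904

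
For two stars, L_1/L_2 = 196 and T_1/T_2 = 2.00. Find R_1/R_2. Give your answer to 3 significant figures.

3.50

L ∝ R²T⁴ gives R ∝ √L / T², so
R_1/R_2 = √(196) / (2.00)² = 14.00 / 4.000 = 3.500.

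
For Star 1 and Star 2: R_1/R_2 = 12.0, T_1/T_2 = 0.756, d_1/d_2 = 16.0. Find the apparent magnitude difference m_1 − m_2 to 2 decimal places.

L_1/L_2 = (12.0)²(0.756)⁴ = 47.04.
F_1/F_2 = (L_1/L_2)/(d_1/d_2)² = 47.04/256.0 = 0.1837.
m_1 − m_2 = −2.5 log₁₀(0.1837) = 1.84.

1.84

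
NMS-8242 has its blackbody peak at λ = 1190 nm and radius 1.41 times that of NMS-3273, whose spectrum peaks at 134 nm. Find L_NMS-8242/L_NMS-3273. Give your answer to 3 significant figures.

3.20×10^-4

Wien's law gives T ∝ 1/λ_max, so T_NMS-8242/T_NMS-3273 = λ_NMS-3273/λ_NMS-8242 = 134/1190 = 0.1126.
Then L ∝ R²T⁴ gives L_NMS-8242/L_NMS-3273 = (1.41)² × (0.1126)⁴ = 1.988 × 1.608×10^-4 = 3.196×10^-4.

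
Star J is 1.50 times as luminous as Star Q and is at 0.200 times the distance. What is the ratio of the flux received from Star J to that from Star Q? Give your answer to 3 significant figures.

37.5

F = L/(4πd²), so F_J/F_Q = (L_J/L_Q) / (d_J/d_Q)²
= 1.50 / (0.200)² = 1.50 / 0.04000 = 37.50.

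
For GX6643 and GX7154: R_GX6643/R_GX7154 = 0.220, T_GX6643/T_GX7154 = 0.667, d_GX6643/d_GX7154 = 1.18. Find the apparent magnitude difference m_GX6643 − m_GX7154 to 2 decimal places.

L_GX6643/L_GX7154 = (0.220)²(0.667)⁴ = 0.009580.
F_GX6643/F_GX7154 = (L_GX6643/L_GX7154)/(d_GX6643/d_GX7154)² = 0.009580/1.392 = 0.006880.
m_GX6643 − m_GX7154 = −2.5 log₁₀(0.006880) = 5.41.

5.41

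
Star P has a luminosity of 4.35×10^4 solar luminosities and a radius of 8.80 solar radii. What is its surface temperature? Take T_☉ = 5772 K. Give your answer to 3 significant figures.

2.81×10^4 K

T/T_☉ = (L/L_☉)^(1/4) / (R/R_☉)^(1/2)
T = 5772 × (4.35×10^4)^(1/4) / √(8.80) = 5772 × 14.44 / 2.966 = 2.810×10^4 K.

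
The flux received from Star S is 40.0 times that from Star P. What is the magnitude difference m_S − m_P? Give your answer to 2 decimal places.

m_S − m_P = −2.5 log₁₀(F_S/F_P) = −2.5 log₁₀(40.0) = −2.5 × (1.602) = -4.005.

-4.01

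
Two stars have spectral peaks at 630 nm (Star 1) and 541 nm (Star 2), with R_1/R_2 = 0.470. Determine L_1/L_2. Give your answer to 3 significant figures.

0.120

Wien's law gives T ∝ 1/λ_max, so T_1/T_2 = λ_2/λ_1 = 541/630 = 0.8587.
Then L ∝ R²T⁴ gives L_1/L_2 = (0.470)² × (0.8587)⁴ = 0.2209 × 0.5438 = 0.1201.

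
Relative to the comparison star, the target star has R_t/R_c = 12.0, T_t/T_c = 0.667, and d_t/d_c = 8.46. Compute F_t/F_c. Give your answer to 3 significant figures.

0.398

L_t/L_c = (R_t/R_c)²(T_t/T_c)⁴ = (12.0)² × (0.667)⁴ = 28.50.
F_t/F_c = (L_t/L_c)/(d_t/d_c)² = 28.50 / (8.46)² = 0.3982.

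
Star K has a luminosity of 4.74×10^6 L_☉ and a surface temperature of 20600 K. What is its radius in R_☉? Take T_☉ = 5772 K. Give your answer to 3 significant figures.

171 R_☉

R/R_☉ = √(L/L_☉) / (T/T_☉)² = √(4.74×10^6) / (3.569)²
       = 2177 / 12.74 = 170.9.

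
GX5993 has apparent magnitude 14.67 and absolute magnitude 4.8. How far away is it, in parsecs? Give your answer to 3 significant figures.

942 pc

m − M = 5 log₁₀(d/10 pc)
14.67 − (4.8) = 9.87 = 5 log₁₀(d/10)
d = 10 × 10^(9.87/5) = 10 × 10^1.974 = 941.9 pc.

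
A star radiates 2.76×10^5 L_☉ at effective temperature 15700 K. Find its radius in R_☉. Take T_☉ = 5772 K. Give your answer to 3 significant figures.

71.0 R_☉

R/R_☉ = √(L/L_☉) / (T/T_☉)² = √(2.76×10^5) / (2.720)²
       = 525.4 / 7.399 = 71.01.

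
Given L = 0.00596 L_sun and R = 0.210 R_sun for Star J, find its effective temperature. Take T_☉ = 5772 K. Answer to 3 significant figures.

T/T_☉ = (L/L_☉)^(1/4) / (R/R_☉)^(1/2)
T = 5772 × (0.00596)^(1/4) / √(0.210) = 5772 × 0.2779 / 0.4583 = 3500 K.

3.50×10^3 K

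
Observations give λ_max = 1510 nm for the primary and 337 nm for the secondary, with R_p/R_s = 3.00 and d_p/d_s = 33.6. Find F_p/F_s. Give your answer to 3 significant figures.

Wien's law: T_p/T_s = λ_s/λ_p = 337/1510 = 0.2232.
L_p/L_s = (R_p/R_s)²(T_p/T_s)⁴ = (3.00)²(0.2232)⁴ = 0.02233.
F_p/F_s = (L_p/L_s)/(d_p/d_s)² = 0.02233/(33.6)² = 1.978×10^-5.

1.98×10^-5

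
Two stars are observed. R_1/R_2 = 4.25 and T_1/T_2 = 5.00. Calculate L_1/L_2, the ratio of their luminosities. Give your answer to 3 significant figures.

1.13×10^4

From the Stefan–Boltzmann law, L ∝ R²T⁴, so
L_1/L_2 = (R_1/R_2)² (T_1/T_2)⁴ = (4.25)² × (5.00)⁴ = 18.06 × 625.0 = 1.129×10^4.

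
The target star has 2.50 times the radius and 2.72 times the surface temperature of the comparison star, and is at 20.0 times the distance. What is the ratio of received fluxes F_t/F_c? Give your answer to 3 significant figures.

0.855

L_t/L_c = (R_t/R_c)²(T_t/T_c)⁴ = (2.50)² × (2.72)⁴ = 342.1.
F_t/F_c = (L_t/L_c)/(d_t/d_c)² = 342.1 / (20.0)² = 0.8553.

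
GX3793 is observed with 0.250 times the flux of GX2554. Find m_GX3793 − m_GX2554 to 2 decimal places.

1.51

m_GX3793 − m_GX2554 = −2.5 log₁₀(F_GX3793/F_GX2554) = −2.5 log₁₀(0.250) = −2.5 × (-0.602) = 1.505.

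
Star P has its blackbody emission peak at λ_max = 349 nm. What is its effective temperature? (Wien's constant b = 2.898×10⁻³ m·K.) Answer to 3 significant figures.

8.30×10^3 K

T = b/λ_max = 2.898×10⁻³ / (349×10⁻⁹) = 8304 K.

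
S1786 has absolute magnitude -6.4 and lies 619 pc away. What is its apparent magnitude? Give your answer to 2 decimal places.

m = M + 5 log₁₀(d/10 pc) = -6.4 + 5 log₁₀(619/10)
  = -6.4 + 5 × 1.792 = -6.4 + 8.96 = 2.56.

2.56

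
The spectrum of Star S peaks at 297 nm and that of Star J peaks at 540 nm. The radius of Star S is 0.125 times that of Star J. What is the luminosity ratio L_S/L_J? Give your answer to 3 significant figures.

Wien's law gives T ∝ 1/λ_max, so T_S/T_J = λ_J/λ_S = 540/297 = 1.818.
Then L ∝ R²T⁴ gives L_S/L_J = (0.125)² × (1.818)⁴ = 0.01562 × 10.93 = 0.1708.

0.171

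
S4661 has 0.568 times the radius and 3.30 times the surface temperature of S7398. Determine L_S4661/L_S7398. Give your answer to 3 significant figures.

From the Stefan–Boltzmann law, L ∝ R²T⁴, so
L_S4661/L_S7398 = (R_S4661/R_S7398)² (T_S4661/T_S7398)⁴ = (0.568)² × (3.30)⁴ = 0.3226 × 118.6 = 38.26.

38.3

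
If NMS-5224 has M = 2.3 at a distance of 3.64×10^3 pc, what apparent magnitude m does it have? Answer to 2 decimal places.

15.11

m = M + 5 log₁₀(d/10 pc) = 2.3 + 5 log₁₀(3.64×10^3/10)
  = 2.3 + 5 × 2.561 = 2.3 + 12.81 = 15.11.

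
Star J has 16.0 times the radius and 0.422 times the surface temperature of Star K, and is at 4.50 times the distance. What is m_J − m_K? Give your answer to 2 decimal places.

L_J/L_K = (16.0)²(0.422)⁴ = 8.119.
F_J/F_K = (L_J/L_K)/(d_J/d_K)² = 8.119/20.25 = 0.4009.
m_J − m_K = −2.5 log₁₀(0.4009) = 0.99.

0.99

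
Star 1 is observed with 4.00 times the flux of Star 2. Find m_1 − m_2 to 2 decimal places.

-1.51

m_1 − m_2 = −2.5 log₁₀(F_1/F_2) = −2.5 log₁₀(4.00) = −2.5 × (0.602) = -1.505.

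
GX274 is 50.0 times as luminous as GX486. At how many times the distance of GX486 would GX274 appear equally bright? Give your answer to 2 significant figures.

7.1

Equal flux requires L_GX274/d_GX274² = L_GX486/d_GX486², so d_GX274/d_GX486 = √(L_GX274/L_GX486)
= √(50.0) = 7.071.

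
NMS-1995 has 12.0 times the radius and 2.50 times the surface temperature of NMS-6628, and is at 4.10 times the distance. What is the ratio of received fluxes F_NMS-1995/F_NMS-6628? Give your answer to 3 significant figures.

L_NMS-1995/L_NMS-6628 = (R_NMS-1995/R_NMS-6628)²(T_NMS-1995/T_NMS-6628)⁴ = (12.0)² × (2.50)⁴ = 5625.
F_NMS-1995/F_NMS-6628 = (L_NMS-1995/L_NMS-6628)/(d_NMS-1995/d_NMS-6628)² = 5625 / (4.10)² = 334.6.

335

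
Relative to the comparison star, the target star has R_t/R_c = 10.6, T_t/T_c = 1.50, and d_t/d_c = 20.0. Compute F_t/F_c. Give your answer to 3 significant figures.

1.42

L_t/L_c = (R_t/R_c)²(T_t/T_c)⁴ = (10.6)² × (1.50)⁴ = 568.8.
F_t/F_c = (L_t/L_c)/(d_t/d_c)² = 568.8 / (20.0)² = 1.422.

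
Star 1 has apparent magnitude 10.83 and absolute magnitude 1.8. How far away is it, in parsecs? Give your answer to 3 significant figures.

m − M = 5 log₁₀(d/10 pc)
10.83 − (1.8) = 9.03 = 5 log₁₀(d/10)
d = 10 × 10^(9.03/5) = 10 × 10^1.806 = 639.7 pc.

640 pc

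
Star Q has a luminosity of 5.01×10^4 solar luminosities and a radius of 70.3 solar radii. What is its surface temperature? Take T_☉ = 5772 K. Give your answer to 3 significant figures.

T/T_☉ = (L/L_☉)^(1/4) / (R/R_☉)^(1/2)
T = 5772 × (5.01×10^4)^(1/4) / √(70.3) = 5772 × 14.96 / 8.385 = 1.030×10^4 K.

1.03×10^4 K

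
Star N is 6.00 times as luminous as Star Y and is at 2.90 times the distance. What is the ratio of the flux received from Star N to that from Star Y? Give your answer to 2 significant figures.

0.71

F = L/(4πd²), so F_N/F_Y = (L_N/L_Y) / (d_N/d_Y)²
= 6.00 / (2.90)² = 6.00 / 8.410 = 0.7134.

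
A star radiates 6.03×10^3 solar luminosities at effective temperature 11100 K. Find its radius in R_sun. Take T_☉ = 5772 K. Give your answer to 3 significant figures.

21.0 R_sun

R/R_☉ = √(L/L_☉) / (T/T_☉)² = √(6.03×10^3) / (1.923)²
       = 77.65 / 3.698 = 21.00.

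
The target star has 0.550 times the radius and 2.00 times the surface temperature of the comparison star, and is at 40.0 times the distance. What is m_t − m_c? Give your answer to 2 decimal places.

L_t/L_c = (0.550)²(2.00)⁴ = 4.840.
F_t/F_c = (L_t/L_c)/(d_t/d_c)² = 4.840/1600 = 0.003025.
m_t − m_c = −2.5 log₁₀(0.003025) = 6.30.

6.30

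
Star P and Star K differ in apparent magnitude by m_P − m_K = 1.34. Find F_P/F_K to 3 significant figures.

0.291

F_P/F_K = 10^(−(m_P − m_K)/2.5) = 10^(-1.34/2.5) = 10^-0.536 = 0.2911.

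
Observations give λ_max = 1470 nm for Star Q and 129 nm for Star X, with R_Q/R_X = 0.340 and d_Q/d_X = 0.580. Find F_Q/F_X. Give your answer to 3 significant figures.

Wien's law: T_Q/T_X = λ_X/λ_Q = 129/1470 = 0.08776.
L_Q/L_X = (R_Q/R_X)²(T_Q/T_X)⁴ = (0.340)²(0.08776)⁴ = 6.856×10^-6.
F_Q/F_X = (L_Q/L_X)/(d_Q/d_X)² = 6.856×10^-6/(0.580)² = 2.038×10^-5.

2.04×10^-5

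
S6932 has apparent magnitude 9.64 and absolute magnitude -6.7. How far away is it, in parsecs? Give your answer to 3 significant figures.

m − M = 5 log₁₀(d/10 pc)
9.64 − (-6.7) = 16.34 = 5 log₁₀(d/10)
d = 10 × 10^(16.34/5) = 10 × 10^3.268 = 1.854×10^4 pc.

1.85×10^4 pc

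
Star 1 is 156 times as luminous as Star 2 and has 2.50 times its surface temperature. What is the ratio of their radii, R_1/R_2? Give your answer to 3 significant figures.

L ∝ R²T⁴ gives R ∝ √L / T², so
R_1/R_2 = √(156) / (2.50)² = 12.49 / 6.250 = 1.998.

2.00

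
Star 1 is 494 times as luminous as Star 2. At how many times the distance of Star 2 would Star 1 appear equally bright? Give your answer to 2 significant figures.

22

Equal flux requires L_1/d_1² = L_2/d_2², so d_1/d_2 = √(L_1/L_2)
= √(494) = 22.23.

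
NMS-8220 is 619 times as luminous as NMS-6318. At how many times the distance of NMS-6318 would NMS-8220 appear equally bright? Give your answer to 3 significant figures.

24.9

Equal flux requires L_NMS-8220/d_NMS-8220² = L_NMS-6318/d_NMS-6318², so d_NMS-8220/d_NMS-6318 = √(L_NMS-8220/L_NMS-6318)
= √(619) = 24.88.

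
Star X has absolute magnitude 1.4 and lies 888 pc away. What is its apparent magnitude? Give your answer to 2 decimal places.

11.14

m = M + 5 log₁₀(d/10 pc) = 1.4 + 5 log₁₀(888/10)
  = 1.4 + 5 × 1.948 = 1.4 + 9.74 = 11.14.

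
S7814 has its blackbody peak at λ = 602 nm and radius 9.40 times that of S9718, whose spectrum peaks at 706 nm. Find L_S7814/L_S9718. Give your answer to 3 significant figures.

167

Wien's law gives T ∝ 1/λ_max, so T_S7814/T_S9718 = λ_S9718/λ_S7814 = 706/602 = 1.173.
Then L ∝ R²T⁴ gives L_S7814/L_S9718 = (9.40)² × (1.173)⁴ = 88.36 × 1.892 = 167.1.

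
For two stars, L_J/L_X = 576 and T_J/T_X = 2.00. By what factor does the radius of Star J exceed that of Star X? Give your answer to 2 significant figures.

L ∝ R²T⁴ gives R ∝ √L / T², so
R_J/R_X = √(576) / (2.00)² = 24.00 / 4.000 = 6.000.

6.0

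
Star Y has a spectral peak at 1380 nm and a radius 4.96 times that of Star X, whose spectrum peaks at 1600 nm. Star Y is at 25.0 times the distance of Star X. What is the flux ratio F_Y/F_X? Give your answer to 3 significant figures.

Wien's law: T_Y/T_X = λ_X/λ_Y = 1600/1380 = 1.159.
L_Y/L_X = (R_Y/R_X)²(T_Y/T_X)⁴ = (4.96)²(1.159)⁴ = 44.46.
F_Y/F_X = (L_Y/L_X)/(d_Y/d_X)² = 44.46/(25.0)² = 0.07113.

0.0711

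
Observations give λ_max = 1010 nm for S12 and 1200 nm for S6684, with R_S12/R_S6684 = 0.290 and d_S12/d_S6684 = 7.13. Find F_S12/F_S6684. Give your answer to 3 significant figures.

Wien's law: T_S12/T_S6684 = λ_S6684/λ_S12 = 1200/1010 = 1.188.
L_S12/L_S6684 = (R_S12/R_S6684)²(T_S12/T_S6684)⁴ = (0.290)²(1.188)⁴ = 0.1676.
F_S12/F_S6684 = (L_S12/L_S6684)/(d_S12/d_S6684)² = 0.1676/(7.13)² = 0.003297.

0.00330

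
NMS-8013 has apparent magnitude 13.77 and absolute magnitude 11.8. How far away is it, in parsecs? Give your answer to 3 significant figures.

m − M = 5 log₁₀(d/10 pc)
13.77 − (11.8) = 1.97 = 5 log₁₀(d/10)
d = 10 × 10^(1.97/5) = 10 × 10^0.394 = 24.77 pc.

24.8 pc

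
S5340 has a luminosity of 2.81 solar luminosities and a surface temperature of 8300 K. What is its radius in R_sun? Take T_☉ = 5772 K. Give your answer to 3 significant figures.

R/R_☉ = √(L/L_☉) / (T/T_☉)² = √(2.81) / (1.438)²
       = 1.676 / 2.068 = 0.8107.

0.811 R_sun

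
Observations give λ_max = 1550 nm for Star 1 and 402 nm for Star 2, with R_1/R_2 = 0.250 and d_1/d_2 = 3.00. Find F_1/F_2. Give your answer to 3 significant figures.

3.14×10^-5

Wien's law: T_1/T_2 = λ_2/λ_1 = 402/1550 = 0.2594.
L_1/L_2 = (R_1/R_2)²(T_1/T_2)⁴ = (0.250)²(0.2594)⁴ = 2.828×10^-4.
F_1/F_2 = (L_1/L_2)/(d_1/d_2)² = 2.828×10^-4/(3.00)² = 3.142×10^-5.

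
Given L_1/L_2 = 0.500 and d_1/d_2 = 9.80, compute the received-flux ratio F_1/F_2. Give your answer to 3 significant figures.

0.00521

F = L/(4πd²), so F_1/F_2 = (L_1/L_2) / (d_1/d_2)²
= 0.500 / (9.80)² = 0.500 / 96.04 = 0.005206.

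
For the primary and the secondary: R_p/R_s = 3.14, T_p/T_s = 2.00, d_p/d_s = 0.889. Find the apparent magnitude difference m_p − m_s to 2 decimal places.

-5.75

L_p/L_s = (3.14)²(2.00)⁴ = 157.8.
F_p/F_s = (L_p/L_s)/(d_p/d_s)² = 157.8/0.7903 = 199.6.
m_p − m_s = −2.5 log₁₀(199.6) = -5.75.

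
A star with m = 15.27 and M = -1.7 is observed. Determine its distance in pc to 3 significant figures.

2.48×10^4 pc

m − M = 5 log₁₀(d/10 pc)
15.27 − (-1.7) = 16.97 = 5 log₁₀(d/10)
d = 10 × 10^(16.97/5) = 10 × 10^3.394 = 2.477×10^4 pc.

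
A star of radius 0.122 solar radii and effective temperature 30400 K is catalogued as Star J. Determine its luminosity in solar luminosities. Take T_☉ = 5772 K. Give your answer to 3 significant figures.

L/L_☉ = (R/R_☉)² (T/T_☉)⁴ = (0.122)² × (30400/5772)⁴
       = 0.01488 × (5.267)⁴ = 0.01488 × 769.5 = 11.45.

11.5 solar luminosities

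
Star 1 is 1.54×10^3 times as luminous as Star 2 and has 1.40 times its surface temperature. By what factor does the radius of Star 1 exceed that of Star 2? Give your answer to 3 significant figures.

20.0

L ∝ R²T⁴ gives R ∝ √L / T², so
R_1/R_2 = √(1.54×10^3) / (1.40)² = 39.24 / 1.960 = 20.02.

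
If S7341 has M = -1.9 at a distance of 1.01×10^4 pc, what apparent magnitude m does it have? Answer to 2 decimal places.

m = M + 5 log₁₀(d/10 pc) = -1.9 + 5 log₁₀(1.01×10^4/10)
  = -1.9 + 5 × 3.004 = -1.9 + 15.02 = 13.12.

13.12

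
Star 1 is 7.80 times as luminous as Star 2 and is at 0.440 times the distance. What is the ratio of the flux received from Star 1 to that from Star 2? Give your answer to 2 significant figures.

40

F = L/(4πd²), so F_1/F_2 = (L_1/L_2) / (d_1/d_2)²
= 7.80 / (0.440)² = 7.80 / 0.1936 = 40.29.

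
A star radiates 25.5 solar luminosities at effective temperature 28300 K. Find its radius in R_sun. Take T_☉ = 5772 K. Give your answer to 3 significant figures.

0.210 R_sun

R/R_☉ = √(L/L_☉) / (T/T_☉)² = √(25.5) / (4.903)²
       = 5.050 / 24.04 = 0.2101.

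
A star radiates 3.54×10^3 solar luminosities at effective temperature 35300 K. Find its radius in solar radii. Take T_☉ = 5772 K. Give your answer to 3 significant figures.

R/R_☉ = √(L/L_☉) / (T/T_☉)² = √(3.54×10^3) / (6.116)²
       = 59.50 / 37.40 = 1.591.

1.59 solar radii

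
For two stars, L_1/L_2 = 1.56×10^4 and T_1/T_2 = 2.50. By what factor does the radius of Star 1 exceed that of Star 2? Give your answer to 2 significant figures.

L ∝ R²T⁴ gives R ∝ √L / T², so
R_1/R_2 = √(1.56×10^4) / (2.50)² = 124.9 / 6.250 = 19.98.

20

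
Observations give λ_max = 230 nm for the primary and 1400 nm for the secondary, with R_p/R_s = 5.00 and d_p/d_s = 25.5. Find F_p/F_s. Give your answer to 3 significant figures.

Wien's law: T_p/T_s = λ_s/λ_p = 1400/230 = 6.087.
L_p/L_s = (R_p/R_s)²(T_p/T_s)⁴ = (5.00)²(6.087)⁴ = 3.432×10^4.
F_p/F_s = (L_p/L_s)/(d_p/d_s)² = 3.432×10^4/(25.5)² = 52.78.

52.8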